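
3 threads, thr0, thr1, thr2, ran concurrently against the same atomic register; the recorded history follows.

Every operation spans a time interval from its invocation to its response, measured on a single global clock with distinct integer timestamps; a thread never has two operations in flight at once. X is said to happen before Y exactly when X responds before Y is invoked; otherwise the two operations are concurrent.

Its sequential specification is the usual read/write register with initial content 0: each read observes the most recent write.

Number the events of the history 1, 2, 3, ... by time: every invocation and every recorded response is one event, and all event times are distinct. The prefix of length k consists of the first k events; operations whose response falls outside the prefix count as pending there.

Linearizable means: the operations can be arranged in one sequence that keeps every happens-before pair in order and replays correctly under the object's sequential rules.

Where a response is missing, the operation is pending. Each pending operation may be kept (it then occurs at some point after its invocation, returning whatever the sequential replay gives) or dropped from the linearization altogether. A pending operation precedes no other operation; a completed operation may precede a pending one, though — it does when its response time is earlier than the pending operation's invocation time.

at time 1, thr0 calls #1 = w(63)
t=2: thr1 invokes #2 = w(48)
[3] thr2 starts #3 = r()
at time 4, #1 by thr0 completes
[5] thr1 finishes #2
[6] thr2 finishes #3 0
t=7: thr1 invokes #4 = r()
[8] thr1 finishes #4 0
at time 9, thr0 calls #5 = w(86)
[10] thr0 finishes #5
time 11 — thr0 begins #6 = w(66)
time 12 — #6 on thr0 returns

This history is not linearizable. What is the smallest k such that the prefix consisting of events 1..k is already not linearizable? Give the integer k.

8

a valid linearization of events 1..7 exists, for instance #3, #1, #2:
1. #3 r() → 0, leaving value 0
2. #1 w(63), leaving value 63
3. #2 w(48), leaving value 48
adding event 8 (#4 responds at 8) leaves no legal real-time order
take #1, #2, #3, #4: step 3 already fails, because #3 r() → 0 cannot occur there
take #1, #3, #2, #4: step 2 already fails, because #3 r() → 0 cannot occur there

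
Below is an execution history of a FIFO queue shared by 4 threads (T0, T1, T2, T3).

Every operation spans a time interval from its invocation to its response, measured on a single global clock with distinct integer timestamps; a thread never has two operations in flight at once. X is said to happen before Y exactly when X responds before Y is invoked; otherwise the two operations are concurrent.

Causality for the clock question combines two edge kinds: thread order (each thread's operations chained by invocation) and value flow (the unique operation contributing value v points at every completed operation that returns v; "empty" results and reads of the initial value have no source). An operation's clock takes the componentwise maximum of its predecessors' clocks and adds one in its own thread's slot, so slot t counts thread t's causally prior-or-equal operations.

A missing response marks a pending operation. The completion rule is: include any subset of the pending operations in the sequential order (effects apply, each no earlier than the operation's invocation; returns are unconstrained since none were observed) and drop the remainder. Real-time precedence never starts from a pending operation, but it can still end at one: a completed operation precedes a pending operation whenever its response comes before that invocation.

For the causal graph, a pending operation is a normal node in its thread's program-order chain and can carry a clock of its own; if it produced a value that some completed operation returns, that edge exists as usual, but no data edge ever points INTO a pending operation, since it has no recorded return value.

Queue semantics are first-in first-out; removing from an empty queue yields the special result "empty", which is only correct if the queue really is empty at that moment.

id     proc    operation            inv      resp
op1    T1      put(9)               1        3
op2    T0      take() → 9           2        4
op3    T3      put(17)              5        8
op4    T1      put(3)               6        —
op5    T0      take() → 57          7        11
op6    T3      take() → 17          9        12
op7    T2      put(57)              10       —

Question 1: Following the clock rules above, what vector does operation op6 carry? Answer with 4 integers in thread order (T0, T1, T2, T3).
no predecessors for op3 (invoked 5): T3 increments from zero → (0, 0, 0, 1)
no predecessors for op7 (invoked 10): T2 increments from zero → (0, 0, 1, 0)
no predecessors for op1 (invoked 1): T1 increments from zero → (0, 1, 0, 0)
op6 (invocation 9): componentwise max over VC(op3)=(0, 0, 0, 1), +1 at T3, giving (0, 0, 0, 2)
op4 (invocation 6): componentwise max over VC(op1)=(0, 1, 0, 0), +1 at T1, giving (0, 2, 0, 0)
op2 (invocation 2): componentwise max over VC(op1)=(0, 1, 0, 0), +1 at T0, giving (1, 1, 0, 0)
op5 (invocation 7): componentwise max over VC(op2)=(1, 1, 0, 0), VC(op7)=(0, 0, 1, 0), +1 at T0, giving (2, 1, 1, 0)
target: VC(op6) = (0, 0, 0, 2)

(0, 0, 0, 2)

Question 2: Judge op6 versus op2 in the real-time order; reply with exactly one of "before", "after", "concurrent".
op6 spans [9,12], op2 spans [2,4]
resp(op2)=4 < inv(op6)=9

after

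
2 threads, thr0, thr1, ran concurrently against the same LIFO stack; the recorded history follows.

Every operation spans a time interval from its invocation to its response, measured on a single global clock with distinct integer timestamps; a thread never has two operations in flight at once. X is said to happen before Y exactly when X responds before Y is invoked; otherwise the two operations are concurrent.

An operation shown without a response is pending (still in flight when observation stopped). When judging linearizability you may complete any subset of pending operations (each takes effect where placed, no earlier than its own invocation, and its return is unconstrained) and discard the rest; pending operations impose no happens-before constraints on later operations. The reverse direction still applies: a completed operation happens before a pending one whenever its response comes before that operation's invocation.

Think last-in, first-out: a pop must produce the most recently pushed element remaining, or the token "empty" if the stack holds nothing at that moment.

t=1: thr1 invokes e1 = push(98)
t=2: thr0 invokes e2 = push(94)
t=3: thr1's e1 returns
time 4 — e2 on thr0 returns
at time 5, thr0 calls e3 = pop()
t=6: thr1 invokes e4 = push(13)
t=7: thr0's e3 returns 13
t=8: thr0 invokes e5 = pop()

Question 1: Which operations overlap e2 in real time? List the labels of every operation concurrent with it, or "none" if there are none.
overlap test against e2 [2,4]: concurrent iff the interval meets 2..4
e1 [1,3]: concurrent
e3 [5,7]: after
e4 [6,…): after
e5 [8,…): after

e1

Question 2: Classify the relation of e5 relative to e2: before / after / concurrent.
e5 spans [8,…), e2 spans [2,4]
resp(e2)=4 < inv(e5)=8

after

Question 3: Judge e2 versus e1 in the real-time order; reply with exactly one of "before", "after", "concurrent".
e2 spans [2,4], e1 spans [1,3]
the intervals overlap in both directions

concurrent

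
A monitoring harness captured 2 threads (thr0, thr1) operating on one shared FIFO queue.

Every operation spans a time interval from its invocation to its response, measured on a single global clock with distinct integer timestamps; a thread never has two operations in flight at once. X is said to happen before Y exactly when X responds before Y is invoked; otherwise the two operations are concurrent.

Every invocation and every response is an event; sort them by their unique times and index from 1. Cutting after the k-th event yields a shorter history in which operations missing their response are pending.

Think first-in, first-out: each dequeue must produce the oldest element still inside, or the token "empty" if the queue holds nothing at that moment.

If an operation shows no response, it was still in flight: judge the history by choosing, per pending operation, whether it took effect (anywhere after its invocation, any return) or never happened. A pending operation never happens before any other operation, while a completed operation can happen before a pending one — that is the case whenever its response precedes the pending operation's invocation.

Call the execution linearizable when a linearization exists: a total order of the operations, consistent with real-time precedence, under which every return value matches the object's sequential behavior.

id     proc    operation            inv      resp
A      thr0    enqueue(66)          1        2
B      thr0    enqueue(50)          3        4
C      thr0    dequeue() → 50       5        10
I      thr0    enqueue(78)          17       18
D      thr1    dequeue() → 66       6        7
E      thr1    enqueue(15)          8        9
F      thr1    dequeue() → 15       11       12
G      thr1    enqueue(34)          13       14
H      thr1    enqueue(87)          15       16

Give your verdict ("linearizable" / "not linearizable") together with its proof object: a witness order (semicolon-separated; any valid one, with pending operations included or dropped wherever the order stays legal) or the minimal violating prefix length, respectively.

linearizable — witness: A; B; D; C; E; F; G; H; I

step 1: A enqueue(66) — queue <66>
step 2: B enqueue(50) — queue <66,50>
step 3: D dequeue() → 66 — queue <50>
step 4: C dequeue() → 50 — queue <>
step 5: E enqueue(15) — queue <15>
step 6: F dequeue() → 15 — queue <>
step 7: G enqueue(34) — queue <34>
step 8: H enqueue(87) — queue <34,87>
step 9: I enqueue(78) — queue <34,87,78>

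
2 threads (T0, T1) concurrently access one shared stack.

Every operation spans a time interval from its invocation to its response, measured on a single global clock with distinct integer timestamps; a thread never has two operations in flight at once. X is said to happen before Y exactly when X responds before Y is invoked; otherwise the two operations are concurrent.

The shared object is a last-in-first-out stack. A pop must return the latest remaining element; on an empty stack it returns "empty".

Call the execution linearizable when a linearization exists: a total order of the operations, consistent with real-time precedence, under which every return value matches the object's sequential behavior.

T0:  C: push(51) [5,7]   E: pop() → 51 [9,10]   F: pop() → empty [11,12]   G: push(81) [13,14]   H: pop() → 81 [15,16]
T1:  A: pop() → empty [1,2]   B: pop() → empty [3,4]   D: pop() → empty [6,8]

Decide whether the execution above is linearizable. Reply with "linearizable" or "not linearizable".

linearizable

one valid linearization: A, B, D, C, E, F, G, H
after step 1 (A pop() → empty): stack <>
after step 2 (B pop() → empty): stack <>
after step 3 (D pop() → empty): stack <>
after step 4 (C push(51)): stack <51>
after step 5 (E pop() → 51): stack <>
after step 6 (F pop() → empty): stack <>
after step 7 (G push(81)): stack <81>
after step 8 (H pop() → 81): stack <>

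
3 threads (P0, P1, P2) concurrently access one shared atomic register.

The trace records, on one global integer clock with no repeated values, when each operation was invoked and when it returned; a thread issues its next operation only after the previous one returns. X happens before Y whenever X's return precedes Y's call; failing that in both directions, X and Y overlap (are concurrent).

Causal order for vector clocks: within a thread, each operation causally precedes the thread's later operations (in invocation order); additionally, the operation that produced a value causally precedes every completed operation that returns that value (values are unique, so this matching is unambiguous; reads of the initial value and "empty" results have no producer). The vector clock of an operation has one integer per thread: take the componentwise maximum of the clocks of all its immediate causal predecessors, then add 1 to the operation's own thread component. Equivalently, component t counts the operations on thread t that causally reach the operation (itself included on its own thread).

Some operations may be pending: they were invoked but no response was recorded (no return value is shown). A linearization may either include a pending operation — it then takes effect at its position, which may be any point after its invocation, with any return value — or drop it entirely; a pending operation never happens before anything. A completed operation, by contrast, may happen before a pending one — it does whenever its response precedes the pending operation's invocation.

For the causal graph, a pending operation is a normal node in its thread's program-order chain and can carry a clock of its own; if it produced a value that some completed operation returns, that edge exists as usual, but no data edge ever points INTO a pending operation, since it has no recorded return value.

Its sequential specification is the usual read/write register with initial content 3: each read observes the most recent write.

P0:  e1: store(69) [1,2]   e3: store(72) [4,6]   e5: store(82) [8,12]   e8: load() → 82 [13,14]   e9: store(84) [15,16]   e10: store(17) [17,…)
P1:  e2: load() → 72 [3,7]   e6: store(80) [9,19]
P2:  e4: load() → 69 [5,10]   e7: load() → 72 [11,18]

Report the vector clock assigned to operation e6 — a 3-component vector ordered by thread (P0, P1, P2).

VC(e1, invoked at 1): no causal predecessors; +1 on P0 → (1, 0, 0)
VC(e4, invoked at 5): max of VC(e1)=(1, 0, 0), then +1 on thread P2 → (1, 0, 1)
VC(e3, invoked at 4): max of VC(e1)=(1, 0, 0), then +1 on thread P0 → (2, 0, 0)
VC(e2, invoked at 3): max of VC(e3)=(2, 0, 0), then +1 on thread P1 → (2, 1, 0)
VC(e5, invoked at 8): max of VC(e3)=(2, 0, 0), then +1 on thread P0 → (3, 0, 0)
VC(e7, invoked at 11): max of VC(e3)=(2, 0, 0), VC(e4)=(1, 0, 1), then +1 on thread P2 → (2, 0, 2)
VC(e6, invoked at 9): max of VC(e2)=(2, 1, 0), then +1 on thread P1 → (2, 2, 0)
VC(e8, invoked at 13): max of VC(e5)=(3, 0, 0), then +1 on thread P0 → (4, 0, 0)
VC(e9, invoked at 15): max of VC(e8)=(4, 0, 0), then +1 on thread P0 → (5, 0, 0)
VC(e10, invoked at 17): max of VC(e9)=(5, 0, 0), then +1 on thread P0 → (6, 0, 0)
target: VC(e6) = (2, 2, 0)

(2, 2, 0)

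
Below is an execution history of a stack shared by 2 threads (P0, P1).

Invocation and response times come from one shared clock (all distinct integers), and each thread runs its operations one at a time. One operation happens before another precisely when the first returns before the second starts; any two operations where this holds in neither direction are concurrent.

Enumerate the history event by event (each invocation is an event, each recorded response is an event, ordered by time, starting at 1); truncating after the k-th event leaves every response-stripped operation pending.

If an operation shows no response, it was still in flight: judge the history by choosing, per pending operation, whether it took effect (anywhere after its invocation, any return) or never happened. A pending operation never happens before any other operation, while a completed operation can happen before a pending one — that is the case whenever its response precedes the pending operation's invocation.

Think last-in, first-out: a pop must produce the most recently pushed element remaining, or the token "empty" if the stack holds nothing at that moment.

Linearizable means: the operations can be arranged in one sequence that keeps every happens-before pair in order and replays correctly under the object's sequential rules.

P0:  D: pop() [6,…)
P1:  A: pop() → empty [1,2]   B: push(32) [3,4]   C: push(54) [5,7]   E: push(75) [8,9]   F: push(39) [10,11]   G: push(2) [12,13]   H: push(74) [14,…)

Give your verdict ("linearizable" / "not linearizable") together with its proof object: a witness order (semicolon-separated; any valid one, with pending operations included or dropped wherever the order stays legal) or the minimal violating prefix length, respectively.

linearizable — witness: A; B; C; D; E; F; G

after step 1 (A pop() → empty): stack <>
after step 2 (B push(32)): stack <32>
after step 3 (C push(54)): stack <32,54>
after step 4 (D pop() (pending, included)): stack <32>
after step 5 (E push(75)): stack <32,75>
after step 6 (F push(39)): stack <32,75,39>
after step 7 (G push(2)): stack <32,75,39,2>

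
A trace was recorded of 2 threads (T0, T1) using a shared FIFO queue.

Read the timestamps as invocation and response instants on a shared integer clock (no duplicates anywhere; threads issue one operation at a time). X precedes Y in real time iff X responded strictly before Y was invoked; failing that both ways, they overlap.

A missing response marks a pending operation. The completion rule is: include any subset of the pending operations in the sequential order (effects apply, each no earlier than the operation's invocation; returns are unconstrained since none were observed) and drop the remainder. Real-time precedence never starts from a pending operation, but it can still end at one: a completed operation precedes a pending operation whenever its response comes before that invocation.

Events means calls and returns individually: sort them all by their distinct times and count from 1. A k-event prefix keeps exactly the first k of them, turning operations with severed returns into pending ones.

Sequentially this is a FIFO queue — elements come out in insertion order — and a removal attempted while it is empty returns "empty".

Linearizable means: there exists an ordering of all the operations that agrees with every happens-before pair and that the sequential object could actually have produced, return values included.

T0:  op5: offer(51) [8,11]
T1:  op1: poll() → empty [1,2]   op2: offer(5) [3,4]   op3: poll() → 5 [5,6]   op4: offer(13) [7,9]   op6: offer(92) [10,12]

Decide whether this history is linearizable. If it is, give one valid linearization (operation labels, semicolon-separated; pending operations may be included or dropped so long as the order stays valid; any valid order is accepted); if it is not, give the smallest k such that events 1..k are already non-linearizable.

step 1: op1 poll() → empty — queue <>
step 2: op2 offer(5) — queue <5>
step 3: op3 poll() → 5 — queue <>
step 4: op4 offer(13) — queue <13>
step 5: op5 offer(51) — queue <13,51>
step 6: op6 offer(92) — queue <13,51,92>

linearizable — witness: op1; op2; op3; op4; op5; op6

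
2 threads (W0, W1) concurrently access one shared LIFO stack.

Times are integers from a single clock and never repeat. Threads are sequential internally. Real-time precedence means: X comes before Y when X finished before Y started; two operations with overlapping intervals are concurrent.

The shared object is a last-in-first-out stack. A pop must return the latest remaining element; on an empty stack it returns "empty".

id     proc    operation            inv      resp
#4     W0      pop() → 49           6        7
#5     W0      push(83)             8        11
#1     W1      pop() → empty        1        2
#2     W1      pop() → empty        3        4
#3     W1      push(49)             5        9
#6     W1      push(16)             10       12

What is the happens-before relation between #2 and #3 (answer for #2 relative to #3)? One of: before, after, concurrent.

#2 spans [3,4], #3 spans [5,9]
resp(#2)=4 < inv(#3)=5

before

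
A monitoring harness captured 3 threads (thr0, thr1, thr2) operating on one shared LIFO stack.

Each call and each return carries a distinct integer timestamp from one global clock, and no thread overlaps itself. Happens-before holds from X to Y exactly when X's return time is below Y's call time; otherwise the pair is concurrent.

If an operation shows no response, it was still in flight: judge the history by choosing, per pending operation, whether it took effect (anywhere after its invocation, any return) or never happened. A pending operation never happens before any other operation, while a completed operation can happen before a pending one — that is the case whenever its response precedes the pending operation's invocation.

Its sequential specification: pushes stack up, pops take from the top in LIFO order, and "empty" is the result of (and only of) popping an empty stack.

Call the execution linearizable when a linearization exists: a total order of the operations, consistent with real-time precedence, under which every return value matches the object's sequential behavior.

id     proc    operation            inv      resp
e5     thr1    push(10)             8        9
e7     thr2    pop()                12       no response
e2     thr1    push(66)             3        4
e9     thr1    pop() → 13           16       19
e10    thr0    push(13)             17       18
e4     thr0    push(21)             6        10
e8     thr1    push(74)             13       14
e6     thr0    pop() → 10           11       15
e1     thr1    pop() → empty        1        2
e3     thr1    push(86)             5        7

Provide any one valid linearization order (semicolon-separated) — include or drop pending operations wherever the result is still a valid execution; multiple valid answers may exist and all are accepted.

e1; e2; e3; e4; e5; e6; e7; e8; e10; e9

step 1: e1 pop() → empty — stack <>
step 2: e2 push(66) — stack <66>
step 3: e3 push(86) — stack <66,86>
step 4: e4 push(21) — stack <66,86,21>
step 5: e5 push(10) — stack <66,86,21,10>
step 6: e6 pop() → 10 — stack <66,86,21>
step 7: e7 pop() (pending, included) — stack <66,86>
step 8: e8 push(74) — stack <66,86,74>
step 9: e10 push(13) — stack <66,86,74,13>
step 10: e9 pop() → 13 — stack <66,86,74>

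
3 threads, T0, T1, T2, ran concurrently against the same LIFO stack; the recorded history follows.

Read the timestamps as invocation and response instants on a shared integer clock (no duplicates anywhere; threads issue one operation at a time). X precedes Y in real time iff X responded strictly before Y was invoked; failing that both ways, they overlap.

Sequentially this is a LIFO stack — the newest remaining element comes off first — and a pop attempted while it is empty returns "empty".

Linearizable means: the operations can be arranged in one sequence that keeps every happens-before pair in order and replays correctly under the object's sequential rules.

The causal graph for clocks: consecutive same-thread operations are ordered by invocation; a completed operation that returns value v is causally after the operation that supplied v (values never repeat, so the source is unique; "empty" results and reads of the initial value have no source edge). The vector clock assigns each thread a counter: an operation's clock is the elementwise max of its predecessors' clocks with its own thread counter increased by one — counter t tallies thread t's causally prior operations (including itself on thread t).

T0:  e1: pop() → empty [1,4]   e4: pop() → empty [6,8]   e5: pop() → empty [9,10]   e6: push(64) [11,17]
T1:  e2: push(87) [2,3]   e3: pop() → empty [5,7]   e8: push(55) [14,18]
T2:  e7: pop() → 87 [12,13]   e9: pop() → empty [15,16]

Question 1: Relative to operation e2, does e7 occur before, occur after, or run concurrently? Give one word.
e7 spans [12,13], e2 spans [2,3]
resp(e2)=3 < inv(e7)=12

after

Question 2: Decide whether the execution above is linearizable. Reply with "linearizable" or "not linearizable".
events 1..7 are fine; event 8 — the response of e4 at time 8 — makes the prefix non-linearizable
4 completed operations, 4 real-time-consistent orders — every LIFO stack replay fails
for example e1, e2, e3, e4 fails at step 3: e3 pop() → empty is not legal there
for example e1, e2, e4, e3 fails at step 3: e4 pop() → empty is not legal there

not linearizable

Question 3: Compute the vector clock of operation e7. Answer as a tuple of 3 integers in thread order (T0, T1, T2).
e2 (invocation 2): nothing precedes it; T1's component alone gives (0, 1, 0)
e1 (invocation 1): nothing precedes it; T0's component alone gives (1, 0, 0)
invoked at 12, e7 merges VC(e2)=(0, 1, 0) and bumps T2's slot → (0, 1, 1)
invoked at 5, e3 merges VC(e2)=(0, 1, 0) and bumps T1's slot → (0, 2, 0)
invoked at 6, e4 merges VC(e1)=(1, 0, 0) and bumps T0's slot → (2, 0, 0)
invoked at 15, e9 merges VC(e7)=(0, 1, 1) and bumps T2's slot → (0, 1, 2)
invoked at 14, e8 merges VC(e3)=(0, 2, 0) and bumps T1's slot → (0, 3, 0)
invoked at 9, e5 merges VC(e4)=(2, 0, 0) and bumps T0's slot → (3, 0, 0)
invoked at 11, e6 merges VC(e5)=(3, 0, 0) and bumps T0's slot → (4, 0, 0)
target: VC(e7) = (0, 1, 1)

(0, 1, 1)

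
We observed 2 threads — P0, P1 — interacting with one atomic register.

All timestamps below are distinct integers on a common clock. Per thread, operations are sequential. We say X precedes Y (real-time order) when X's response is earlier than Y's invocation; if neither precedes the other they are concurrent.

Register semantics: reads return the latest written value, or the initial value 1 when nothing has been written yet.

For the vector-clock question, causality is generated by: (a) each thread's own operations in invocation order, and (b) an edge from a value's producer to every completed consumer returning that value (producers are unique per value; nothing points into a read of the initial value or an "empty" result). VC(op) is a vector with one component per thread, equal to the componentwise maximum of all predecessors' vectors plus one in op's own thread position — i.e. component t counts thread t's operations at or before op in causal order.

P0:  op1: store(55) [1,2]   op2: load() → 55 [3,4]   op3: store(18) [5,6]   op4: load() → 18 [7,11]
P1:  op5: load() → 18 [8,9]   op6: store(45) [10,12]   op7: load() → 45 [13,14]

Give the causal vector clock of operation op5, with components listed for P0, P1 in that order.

op1 (invocation 1): nothing precedes it; P0's component alone gives (1, 0)
VC(op2, invoked at 3): max of VC(op1)=(1, 0), then +1 on thread P0 → (2, 0)
VC(op3, invoked at 5): max of VC(op2)=(2, 0), then +1 on thread P0 → (3, 0)
VC(op5, invoked at 8): max of VC(op3)=(3, 0), then +1 on thread P1 → (3, 1)
VC(op4, invoked at 7): max of VC(op3)=(3, 0), then +1 on thread P0 → (4, 0)
VC(op6, invoked at 10): max of VC(op5)=(3, 1), then +1 on thread P1 → (3, 2)
VC(op7, invoked at 13): max of VC(op6)=(3, 2), then +1 on thread P1 → (3, 3)
target: VC(op5) = (3, 1)

(3, 1)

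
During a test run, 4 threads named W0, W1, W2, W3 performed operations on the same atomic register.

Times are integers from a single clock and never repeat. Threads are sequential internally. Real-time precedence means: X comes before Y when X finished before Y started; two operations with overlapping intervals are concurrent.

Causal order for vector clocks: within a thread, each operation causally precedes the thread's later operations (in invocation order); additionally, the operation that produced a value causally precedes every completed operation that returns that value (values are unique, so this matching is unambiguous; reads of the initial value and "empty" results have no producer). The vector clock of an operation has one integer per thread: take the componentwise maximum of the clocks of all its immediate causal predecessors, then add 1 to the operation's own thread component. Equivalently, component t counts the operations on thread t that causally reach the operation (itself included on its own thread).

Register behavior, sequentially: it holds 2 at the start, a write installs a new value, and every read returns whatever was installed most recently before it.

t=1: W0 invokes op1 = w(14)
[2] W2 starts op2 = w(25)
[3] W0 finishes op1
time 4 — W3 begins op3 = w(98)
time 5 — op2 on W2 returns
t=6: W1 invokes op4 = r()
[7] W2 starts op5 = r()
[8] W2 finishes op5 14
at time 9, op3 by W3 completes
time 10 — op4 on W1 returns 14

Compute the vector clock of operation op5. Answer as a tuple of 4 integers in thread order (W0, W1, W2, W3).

(1, 0, 2, 0)

op3, invoked 4, has no incoming edges; only W3's bump applies → (0, 0, 0, 1)
op2, invoked 2, has no incoming edges; only W2's bump applies → (0, 0, 1, 0)
op1, invoked 1, has no incoming edges; only W0's bump applies → (1, 0, 0, 0)
from VC(op1)=(1, 0, 0, 0), op4 (invoked 6) maxes components and bumps W1 → (1, 1, 0, 0)
from VC(op1)=(1, 0, 0, 0), VC(op2)=(0, 0, 1, 0), op5 (invoked 7) maxes components and bumps W2 → (1, 0, 2, 0)
target: VC(op5) = (1, 0, 2, 0)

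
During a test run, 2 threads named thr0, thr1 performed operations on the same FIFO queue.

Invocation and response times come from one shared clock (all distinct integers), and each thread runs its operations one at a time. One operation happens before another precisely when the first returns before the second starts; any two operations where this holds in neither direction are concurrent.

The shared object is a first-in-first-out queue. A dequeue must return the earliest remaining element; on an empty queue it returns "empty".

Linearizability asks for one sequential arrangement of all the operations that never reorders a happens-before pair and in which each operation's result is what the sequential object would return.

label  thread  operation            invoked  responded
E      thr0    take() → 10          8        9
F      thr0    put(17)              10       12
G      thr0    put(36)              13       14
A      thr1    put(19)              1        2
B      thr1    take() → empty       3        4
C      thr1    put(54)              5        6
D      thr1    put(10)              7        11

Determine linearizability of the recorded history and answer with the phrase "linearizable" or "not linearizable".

not linearizable

the violation lands at event 4, B's response at time 4: events 1..3 linearize, events 1..4 do not
a single order respects real time; the 2 completed FIFO queue operations fail replay along it
take A, B: step 2 already fails, because B take() → empty cannot occur there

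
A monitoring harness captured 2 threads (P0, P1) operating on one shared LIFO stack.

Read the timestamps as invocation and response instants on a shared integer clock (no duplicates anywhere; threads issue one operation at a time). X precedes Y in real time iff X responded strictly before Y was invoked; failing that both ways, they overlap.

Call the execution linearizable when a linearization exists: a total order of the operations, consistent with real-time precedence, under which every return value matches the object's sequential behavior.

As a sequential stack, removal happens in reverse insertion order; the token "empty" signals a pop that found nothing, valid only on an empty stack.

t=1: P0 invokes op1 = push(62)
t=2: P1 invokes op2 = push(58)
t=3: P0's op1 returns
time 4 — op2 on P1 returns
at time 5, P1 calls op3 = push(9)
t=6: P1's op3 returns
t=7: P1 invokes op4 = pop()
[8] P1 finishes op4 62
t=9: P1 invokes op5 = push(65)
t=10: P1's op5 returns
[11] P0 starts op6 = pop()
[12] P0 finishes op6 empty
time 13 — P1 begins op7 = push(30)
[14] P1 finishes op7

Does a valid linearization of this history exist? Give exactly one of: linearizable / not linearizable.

prefix check: 1..7 passes, 1..8 fails once op4's time-8 response joins
every one of the 2 real-time-consistent orders over 4 completed LIFO stack ops fails the sequential spec
sample order op1, op2, op3, op4 stalls at step 4 — op4 pop() → 62 has no legal effect
sample order op2, op1, op3, op4 stalls at step 4 — op4 pop() → 62 has no legal effect

not linearizable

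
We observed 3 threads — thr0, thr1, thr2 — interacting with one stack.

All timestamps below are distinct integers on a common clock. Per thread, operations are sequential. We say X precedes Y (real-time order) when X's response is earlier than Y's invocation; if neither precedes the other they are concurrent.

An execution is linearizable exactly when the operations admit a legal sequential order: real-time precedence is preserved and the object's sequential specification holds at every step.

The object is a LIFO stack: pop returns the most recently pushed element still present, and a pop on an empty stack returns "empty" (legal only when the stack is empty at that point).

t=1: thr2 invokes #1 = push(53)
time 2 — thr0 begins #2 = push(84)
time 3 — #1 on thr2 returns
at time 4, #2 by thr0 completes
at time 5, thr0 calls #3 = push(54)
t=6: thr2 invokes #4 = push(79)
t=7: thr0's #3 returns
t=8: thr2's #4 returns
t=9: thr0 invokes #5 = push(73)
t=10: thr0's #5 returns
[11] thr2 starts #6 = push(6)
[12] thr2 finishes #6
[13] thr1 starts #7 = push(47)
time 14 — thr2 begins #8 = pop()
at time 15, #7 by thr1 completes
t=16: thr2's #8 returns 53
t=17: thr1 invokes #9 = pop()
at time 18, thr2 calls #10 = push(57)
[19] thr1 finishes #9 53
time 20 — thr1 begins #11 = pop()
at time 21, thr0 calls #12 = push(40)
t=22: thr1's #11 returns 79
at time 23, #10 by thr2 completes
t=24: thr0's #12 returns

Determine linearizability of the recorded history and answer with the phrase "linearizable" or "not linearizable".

not linearizable

the violation lands at event 16, #8's response at time 16: events 1..15 linearize, events 1..16 do not
8 orders of the 8 completed stack ops respect real time; none is legal
for example #1, #2, #3, #4, #5, #6, #7, #8 fails at step 8: #8 pop() → 53 is not legal there
for example #1, #2, #3, #4, #5, #6, #8, #7 fails at step 7: #8 pop() → 53 is not legal there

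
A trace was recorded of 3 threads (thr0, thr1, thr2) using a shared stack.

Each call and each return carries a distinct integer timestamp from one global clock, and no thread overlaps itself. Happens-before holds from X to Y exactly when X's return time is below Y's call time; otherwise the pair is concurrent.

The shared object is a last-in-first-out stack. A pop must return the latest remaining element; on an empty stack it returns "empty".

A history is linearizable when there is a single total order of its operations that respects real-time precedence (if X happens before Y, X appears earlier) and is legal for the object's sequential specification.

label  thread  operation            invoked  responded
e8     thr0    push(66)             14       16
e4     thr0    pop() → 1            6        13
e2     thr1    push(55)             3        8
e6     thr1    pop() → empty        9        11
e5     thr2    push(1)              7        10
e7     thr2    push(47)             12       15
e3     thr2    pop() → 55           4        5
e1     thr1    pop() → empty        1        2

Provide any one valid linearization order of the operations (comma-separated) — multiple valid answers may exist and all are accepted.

e1, e2, e3, e5, e4, e6, e7, e8

step 1: e1 pop() → empty — stack <>
step 2: e2 push(55) — stack <55>
step 3: e3 pop() → 55 — stack <>
step 4: e5 push(1) — stack <1>
step 5: e4 pop() → 1 — stack <>
step 6: e6 pop() → empty — stack <>
step 7: e7 push(47) — stack <47>
step 8: e8 push(66) — stack <47,66>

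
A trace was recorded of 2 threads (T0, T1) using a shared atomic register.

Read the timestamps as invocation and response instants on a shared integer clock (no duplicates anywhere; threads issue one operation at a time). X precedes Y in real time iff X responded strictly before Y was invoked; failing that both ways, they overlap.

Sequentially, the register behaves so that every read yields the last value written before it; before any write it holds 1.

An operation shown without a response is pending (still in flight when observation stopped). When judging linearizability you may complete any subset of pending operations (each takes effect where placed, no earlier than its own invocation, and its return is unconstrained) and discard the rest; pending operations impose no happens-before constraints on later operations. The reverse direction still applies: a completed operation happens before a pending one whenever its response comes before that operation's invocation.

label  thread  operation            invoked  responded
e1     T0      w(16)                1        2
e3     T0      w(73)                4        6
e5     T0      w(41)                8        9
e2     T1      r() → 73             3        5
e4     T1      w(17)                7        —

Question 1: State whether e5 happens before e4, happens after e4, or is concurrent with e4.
Answer: concurrent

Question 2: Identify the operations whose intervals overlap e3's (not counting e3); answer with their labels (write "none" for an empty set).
Answer: e2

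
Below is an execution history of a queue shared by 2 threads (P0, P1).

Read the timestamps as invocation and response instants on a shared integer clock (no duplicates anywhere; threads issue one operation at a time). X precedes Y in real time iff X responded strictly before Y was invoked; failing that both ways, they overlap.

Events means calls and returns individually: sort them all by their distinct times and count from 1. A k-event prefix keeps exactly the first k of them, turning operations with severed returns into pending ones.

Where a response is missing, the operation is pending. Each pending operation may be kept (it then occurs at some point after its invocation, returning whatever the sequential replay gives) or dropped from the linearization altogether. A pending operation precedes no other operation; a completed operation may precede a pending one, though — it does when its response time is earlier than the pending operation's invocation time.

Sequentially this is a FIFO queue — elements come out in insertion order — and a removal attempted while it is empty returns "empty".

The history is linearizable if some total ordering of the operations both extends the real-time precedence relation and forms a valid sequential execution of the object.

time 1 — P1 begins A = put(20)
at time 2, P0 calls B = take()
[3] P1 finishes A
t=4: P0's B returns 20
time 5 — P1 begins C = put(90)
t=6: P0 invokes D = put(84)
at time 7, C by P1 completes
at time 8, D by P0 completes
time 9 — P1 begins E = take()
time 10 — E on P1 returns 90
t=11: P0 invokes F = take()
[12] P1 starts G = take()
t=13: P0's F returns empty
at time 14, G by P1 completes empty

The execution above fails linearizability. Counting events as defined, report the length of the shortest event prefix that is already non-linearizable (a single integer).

14

events 1..13 are linearizable; a witness order is A, B, C, D, E, G, F:
step 1: A put(20) — queue <20>
step 2: B take() → 20 — queue <>
step 3: C put(90) — queue <90>
step 4: D put(84) — queue <90,84>
step 5: E take() → 90 — queue <84>
step 6: G take() (pending, included) — queue <>
step 7: F take() → empty — queue <>
event 14 — G's response, time 14 — after it, nothing linearizes
take A, B, C, D, E, F, G: step 6 already fails, because F take() → empty cannot occur there
take A, B, C, D, E, G, F: step 6 already fails, because G take() → empty cannot occur there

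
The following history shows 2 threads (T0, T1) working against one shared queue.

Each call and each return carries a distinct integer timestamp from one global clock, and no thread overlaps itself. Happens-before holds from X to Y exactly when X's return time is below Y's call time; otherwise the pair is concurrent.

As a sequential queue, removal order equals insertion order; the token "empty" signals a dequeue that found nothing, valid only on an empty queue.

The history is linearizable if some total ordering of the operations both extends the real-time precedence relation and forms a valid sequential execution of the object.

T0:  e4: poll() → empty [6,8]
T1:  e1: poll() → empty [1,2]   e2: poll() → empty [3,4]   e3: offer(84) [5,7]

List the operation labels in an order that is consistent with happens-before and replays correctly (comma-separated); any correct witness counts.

step 1: e1 poll() → empty — queue <>
step 2: e2 poll() → empty — queue <>
step 3: e4 poll() → empty — queue <>
step 4: e3 offer(84) — queue <84>

e1, e2, e4, e3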